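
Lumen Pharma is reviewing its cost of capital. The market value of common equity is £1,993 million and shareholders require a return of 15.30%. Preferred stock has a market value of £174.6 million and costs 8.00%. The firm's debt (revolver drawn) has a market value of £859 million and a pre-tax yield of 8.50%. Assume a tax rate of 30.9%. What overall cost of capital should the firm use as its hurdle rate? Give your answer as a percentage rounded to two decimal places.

12.20%

Total capital V = 1993 + 174.6 + 859 = 3026.6.
Equity: weight = 1993/3026.6 = 0.6585; cost = 15.3%.
Preferred: weight = 174.6/3026.6 = 0.0577; cost = 8%.
Revolver drawn: weight = 859/3026.6 = 0.2838; after-tax cost = 8.5% × (1 − 30.9%) = 5.8735%.
WACC = 0.6585 × 15.3000% + 0.0577 × 8.0000% + 0.2838 × 5.8735% = 12.2035%.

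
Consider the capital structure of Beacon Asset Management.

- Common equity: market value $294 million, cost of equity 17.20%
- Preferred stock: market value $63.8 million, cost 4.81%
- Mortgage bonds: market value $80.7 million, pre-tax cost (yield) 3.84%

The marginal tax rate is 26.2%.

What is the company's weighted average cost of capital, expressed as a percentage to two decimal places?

12.75%

Total capital V = 294 + 63.8 + 80.7 = 438.5.
Equity: weight = 294/438.5 = 0.6705; cost = 17.2%.
Preferred: weight = 63.8/438.5 = 0.1455; cost = 4.81%.
Mortgage bonds: weight = 80.7/438.5 = 0.1840; after-tax cost = 3.84% × (1 − 26.2%) = 2.8339%.
WACC = 0.6705 × 17.2000% + 0.1455 × 4.8100% + 0.1840 × 2.8339% = 12.7534%.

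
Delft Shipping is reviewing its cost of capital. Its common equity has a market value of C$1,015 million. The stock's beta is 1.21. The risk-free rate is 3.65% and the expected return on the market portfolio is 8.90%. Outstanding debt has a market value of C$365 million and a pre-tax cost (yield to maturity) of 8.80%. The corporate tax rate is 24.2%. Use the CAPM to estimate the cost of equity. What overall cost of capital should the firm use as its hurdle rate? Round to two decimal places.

Market risk premium = 8.9% − 3.65% = 5.25%.
Cost of equity via CAPM: Re = 3.65% + 1.21 × 5.25% = 10.0025%.
Total capital V = 1015 + 365 = 1380.
Equity: weight = 1015/1380 = 0.7355; cost = 10.0025%.
Debt: weight = 365/1380 = 0.2645; after-tax cost = 8.8% × (1 − 24.2%) = 6.6704%.
WACC = 0.7355 × 10.0025% + 0.2645 × 6.6704% = 9.1212%.

9.12%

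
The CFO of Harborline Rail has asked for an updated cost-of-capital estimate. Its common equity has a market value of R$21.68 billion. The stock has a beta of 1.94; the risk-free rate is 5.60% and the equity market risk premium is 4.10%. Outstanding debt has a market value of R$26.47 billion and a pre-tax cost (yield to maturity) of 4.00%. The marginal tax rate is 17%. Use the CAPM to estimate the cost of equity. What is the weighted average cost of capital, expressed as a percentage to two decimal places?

Cost of equity via CAPM: Re = 5.6% + 1.94 × 4.1% = 13.5540%.
Total capital V = 21.68 + 26.47 = 48.15.
Equity: weight = 21.68/48.15 = 0.4503; cost = 13.554%.
Debt: weight = 26.47/48.15 = 0.5497; after-tax cost = 4% × (1 − 17%) = 3.3200%.
WACC = 0.4503 × 13.5540% + 0.5497 × 3.3200% = 7.9280%.

7.93%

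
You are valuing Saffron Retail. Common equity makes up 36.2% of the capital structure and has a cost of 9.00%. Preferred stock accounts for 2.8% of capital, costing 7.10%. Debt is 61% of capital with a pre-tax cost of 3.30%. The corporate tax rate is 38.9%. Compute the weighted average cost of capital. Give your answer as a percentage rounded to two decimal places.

4.69%

After-tax cost of debt = 3.3% × (1 − 38.9%) = 2.0163%.
WACC = 0.362 × 9.0000% + 0.028 × 7.1000% + 0.610 × 2.0163% = 4.6867%.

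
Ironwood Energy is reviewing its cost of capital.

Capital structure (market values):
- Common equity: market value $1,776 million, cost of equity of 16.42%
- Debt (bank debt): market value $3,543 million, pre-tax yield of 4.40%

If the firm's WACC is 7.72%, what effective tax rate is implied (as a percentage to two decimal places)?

23.66%

Total capital V = 1776 + 3543 = 5319.
Equity weight = 1776/5319 = 0.3339.
Bank debt weight = 3543/5319 = 0.6661.
Equity contribution = 0.3339 × 16.42% = 5.4826%.
Debt contribution must be 7.72% − 5.4826% = 2.2374%.
0.6661 × 4.4% × (1 − T) = 2.2374%  ⇒  (1 − T) = 0.7634.
T = 23.6602%.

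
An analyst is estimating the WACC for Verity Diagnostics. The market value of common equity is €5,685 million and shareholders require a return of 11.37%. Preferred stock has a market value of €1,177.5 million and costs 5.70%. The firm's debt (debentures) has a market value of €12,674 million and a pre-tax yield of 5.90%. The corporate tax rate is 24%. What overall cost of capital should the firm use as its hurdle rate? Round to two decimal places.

Total capital V = 5685 + 1177.5 + 12674 = 19536.5.
Equity: weight = 5685/19536.5 = 0.2910; cost = 11.37%.
Preferred: weight = 1177.5/19536.5 = 0.0603; cost = 5.7%.
Debentures: weight = 12674/19536.5 = 0.6487; after-tax cost = 5.9% × (1 − 24%) = 4.4840%.
WACC = 0.2910 × 11.3700% + 0.0603 × 5.7000% + 0.6487 × 4.4840% = 6.5611%.

6.56%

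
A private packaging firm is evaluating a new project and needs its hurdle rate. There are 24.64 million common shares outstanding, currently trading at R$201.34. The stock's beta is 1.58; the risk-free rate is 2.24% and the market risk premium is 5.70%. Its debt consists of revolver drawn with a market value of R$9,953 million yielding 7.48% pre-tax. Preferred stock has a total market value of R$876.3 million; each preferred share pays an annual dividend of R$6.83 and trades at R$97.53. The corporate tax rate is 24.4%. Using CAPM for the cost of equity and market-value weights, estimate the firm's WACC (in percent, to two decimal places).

7.49%

Cost of equity via CAPM: Re = 2.24% + 1.58 × 5.7% = 11.2460%.
Cost of preferred: Rp = 6.83 / 97.53 = 7.0030%.
Market value of equity E = 201.34 × 24.64m = 4961.0176m.
Total capital V = 4961.0176 + 876.3 + 9953 = 15790.3176.
Equity: weight = 4961.0176/15790.3176 = 0.3142; cost = 11.246%.
Preferred: weight = 876.3/15790.3176 = 0.0555; cost = 7.003%.
Revolver drawn: weight = 9953/15790.3176 = 0.6303; after-tax cost = 7.48% × (1 − 24.4%) = 5.6549%.
WACC = 0.3142 × 11.2460% + 0.0555 × 7.0030% + 0.6303 × 5.6549% = 7.4863%.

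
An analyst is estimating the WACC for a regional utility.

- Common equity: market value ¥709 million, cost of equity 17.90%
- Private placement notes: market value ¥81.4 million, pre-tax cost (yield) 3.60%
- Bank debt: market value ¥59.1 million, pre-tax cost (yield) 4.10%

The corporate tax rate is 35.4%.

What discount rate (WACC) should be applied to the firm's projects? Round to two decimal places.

15.35%

Total capital V = 709 + 81.4 + 59.1 = 849.5.
Equity: weight = 709/849.5 = 0.8346; cost = 17.9%.
Private placement notes: weight = 81.4/849.5 = 0.0958; after-tax cost = 3.6% × (1 − 35.4%) = 2.3256%.
Bank debt: weight = 59.1/849.5 = 0.0696; after-tax cost = 4.1% × (1 − 35.4%) = 2.6486%.
WACC = 0.8346 × 17.9000% + 0.0958 × 2.3256% + 0.0696 × 2.6486% = 15.3466%.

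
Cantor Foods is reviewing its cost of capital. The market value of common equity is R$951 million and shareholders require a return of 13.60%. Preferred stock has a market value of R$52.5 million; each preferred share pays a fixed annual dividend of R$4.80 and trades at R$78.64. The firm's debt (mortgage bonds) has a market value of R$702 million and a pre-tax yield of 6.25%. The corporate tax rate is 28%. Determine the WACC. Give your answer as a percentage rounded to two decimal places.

Cost of preferred: Rp = 4.8 / 78.64 = 6.1038%.
Total capital V = 951 + 52.5 + 702 = 1705.5.
Equity: weight = 951/1705.5 = 0.5576; cost = 13.6%.
Preferred: weight = 52.5/1705.5 = 0.0308; cost = 6.1038%.
Mortgage bonds: weight = 702/1705.5 = 0.4116; after-tax cost = 6.25% × (1 − 28%) = 4.5000%.
WACC = 0.5576 × 13.6000% + 0.0308 × 6.1038% + 0.4116 × 4.5000% = 9.6236%.

9.62%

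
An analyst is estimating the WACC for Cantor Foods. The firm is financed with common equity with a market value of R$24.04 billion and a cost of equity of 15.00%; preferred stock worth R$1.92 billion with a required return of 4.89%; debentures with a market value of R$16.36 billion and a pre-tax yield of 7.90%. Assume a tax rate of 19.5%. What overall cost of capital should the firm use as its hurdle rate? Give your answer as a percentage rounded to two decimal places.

11.20%

Total capital V = 24.04 + 1.92 + 16.36 = 42.32.
Equity: weight = 24.04/42.32 = 0.5681; cost = 15%.
Preferred: weight = 1.92/42.32 = 0.0454; cost = 4.89%.
Debentures: weight = 16.36/42.32 = 0.3866; after-tax cost = 7.9% × (1 − 19.5%) = 6.3595%.
WACC = 0.5681 × 15.0000% + 0.0454 × 4.8900% + 0.3866 × 6.3595% = 11.2011%.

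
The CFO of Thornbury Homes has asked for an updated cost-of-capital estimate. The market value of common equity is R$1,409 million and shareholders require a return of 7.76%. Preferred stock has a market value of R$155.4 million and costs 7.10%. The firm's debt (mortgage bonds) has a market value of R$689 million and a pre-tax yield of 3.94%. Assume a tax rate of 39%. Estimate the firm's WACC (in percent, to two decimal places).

Total capital V = 1409 + 155.4 + 689 = 2253.4.
Equity: weight = 1409/2253.4 = 0.6253; cost = 7.76%.
Preferred: weight = 155.4/2253.4 = 0.0690; cost = 7.1%.
Mortgage bonds: weight = 689/2253.4 = 0.3058; after-tax cost = 3.94% × (1 − 39%) = 2.4034%.
WACC = 0.6253 × 7.7600% + 0.0690 × 7.1000% + 0.3058 × 2.4034% = 6.0766%.

6.08%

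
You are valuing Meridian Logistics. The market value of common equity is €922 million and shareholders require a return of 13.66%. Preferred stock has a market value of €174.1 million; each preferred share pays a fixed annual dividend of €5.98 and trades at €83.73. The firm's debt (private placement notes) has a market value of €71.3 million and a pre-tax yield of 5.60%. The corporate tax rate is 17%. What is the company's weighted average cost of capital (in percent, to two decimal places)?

12.14%

Cost of preferred: Rp = 5.98 / 83.73 = 7.1420%.
Total capital V = 922 + 174.1 + 71.3 = 1167.4.
Equity: weight = 922/1167.4 = 0.7898; cost = 13.66%.
Preferred: weight = 174.1/1167.4 = 0.1491; cost = 7.142%.
Private placement notes: weight = 71.3/1167.4 = 0.0611; after-tax cost = 5.6% × (1 − 17%) = 4.6480%.
WACC = 0.7898 × 13.6600% + 0.1491 × 7.1420% + 0.0611 × 4.6480% = 12.1375%.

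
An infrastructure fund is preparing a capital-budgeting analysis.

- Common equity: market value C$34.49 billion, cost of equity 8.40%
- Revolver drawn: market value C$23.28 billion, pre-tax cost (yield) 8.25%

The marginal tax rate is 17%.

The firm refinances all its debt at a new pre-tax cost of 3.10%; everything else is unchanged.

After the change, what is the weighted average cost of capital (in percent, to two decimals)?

6.05%

After the change:
Total capital V = 34.49 + 23.28 = 57.77.
Equity: weight = 34.49/57.77 = 0.5970; cost = 8.4%.
Revolver drawn: weight = 23.28/57.77 = 0.4030; after-tax cost = 3.1% × (1 − 17%) = 2.5730%.
WACC = 0.5970 × 8.4000% + 0.4030 × 2.5730% = 6.0519%.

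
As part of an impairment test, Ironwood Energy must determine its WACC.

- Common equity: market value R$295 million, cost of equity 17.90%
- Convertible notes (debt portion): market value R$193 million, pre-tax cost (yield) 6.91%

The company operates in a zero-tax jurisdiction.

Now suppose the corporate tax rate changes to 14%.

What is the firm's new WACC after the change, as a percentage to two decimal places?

After the change:
Total capital V = 295 + 193 = 488.
Equity: weight = 295/488 = 0.6045; cost = 17.9%.
Convertible notes (debt portion): weight = 193/488 = 0.3955; after-tax cost = 6.91% × (1 − 14%) = 5.9426%.
WACC = 0.6045 × 17.9000% + 0.3955 × 5.9426% = 13.1709%.

13.17%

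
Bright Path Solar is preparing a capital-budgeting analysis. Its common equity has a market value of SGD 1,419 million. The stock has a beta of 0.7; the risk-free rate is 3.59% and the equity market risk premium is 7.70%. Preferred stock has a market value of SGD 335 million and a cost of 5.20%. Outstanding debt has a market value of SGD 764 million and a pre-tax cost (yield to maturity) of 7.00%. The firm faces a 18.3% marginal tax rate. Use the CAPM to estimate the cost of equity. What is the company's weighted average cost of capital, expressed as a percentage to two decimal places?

7.49%

Cost of equity via CAPM: Re = 3.59% + 0.7 × 7.7% = 8.9800%.
Total capital V = 1419 + 335 + 764 = 2518.
Equity: weight = 1419/2518 = 0.5635; cost = 8.98%.
Preferred: weight = 335/2518 = 0.1330; cost = 5.2%.
Debt: weight = 764/2518 = 0.3034; after-tax cost = 7% × (1 − 18.3%) = 5.7190%.
WACC = 0.5635 × 8.9800% + 0.1330 × 5.2000% + 0.3034 × 5.7190% = 7.4877%.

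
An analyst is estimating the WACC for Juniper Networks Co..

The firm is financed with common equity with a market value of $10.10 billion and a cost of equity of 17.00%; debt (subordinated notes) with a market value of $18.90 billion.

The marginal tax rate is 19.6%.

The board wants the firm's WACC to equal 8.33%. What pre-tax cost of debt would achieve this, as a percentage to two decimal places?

4.60%

Total capital V = 10.1 + 18.9 = 29.
Equity weight = 10.1/29 = 0.3483.
Subordinated notes weight = 18.9/29 = 0.6517.
Equity contribution = 0.3483 × 17% = 5.9207%.
Remaining for debt = 8.33% − 5.9207% = 2.4093%.
Rd × (1 − 19.6%) × 0.6517 = 2.4093%  ⇒  Rd = 4.5980%.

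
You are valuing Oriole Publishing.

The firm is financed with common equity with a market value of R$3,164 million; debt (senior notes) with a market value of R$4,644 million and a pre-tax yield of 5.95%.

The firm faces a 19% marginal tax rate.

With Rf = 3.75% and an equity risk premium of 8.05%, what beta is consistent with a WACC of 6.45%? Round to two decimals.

0.63

Total capital V = 3164 + 4644 = 7808.
Equity weight = 3164/7808 = 0.4052.
Senior notes weight = 4644/7808 = 0.5948.
Debt contribution = 0.5948 × 5.95% × (1 − 19%) = 2.8665%.
Required equity contribution = 6.45% − 2.8665% = 3.5835%  ⇒  Re = 8.8432%.
CAPM: 8.8432% = 3.75% + β × 8.05%  ⇒  β = 0.6327.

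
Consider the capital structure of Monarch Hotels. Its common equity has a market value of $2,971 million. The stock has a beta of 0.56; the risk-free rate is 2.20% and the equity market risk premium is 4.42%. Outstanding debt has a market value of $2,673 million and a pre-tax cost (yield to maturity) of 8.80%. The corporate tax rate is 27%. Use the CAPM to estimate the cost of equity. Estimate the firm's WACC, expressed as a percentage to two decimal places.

5.50%

Cost of equity via CAPM: Re = 2.2% + 0.56 × 4.42% = 4.6752%.
Total capital V = 2971 + 2673 = 5644.
Equity: weight = 2971/5644 = 0.5264; cost = 4.6752%.
Debt: weight = 2673/5644 = 0.4736; after-tax cost = 8.8% × (1 − 27%) = 6.4240%.
WACC = 0.5264 × 4.6752% + 0.4736 × 6.4240% = 5.5034%.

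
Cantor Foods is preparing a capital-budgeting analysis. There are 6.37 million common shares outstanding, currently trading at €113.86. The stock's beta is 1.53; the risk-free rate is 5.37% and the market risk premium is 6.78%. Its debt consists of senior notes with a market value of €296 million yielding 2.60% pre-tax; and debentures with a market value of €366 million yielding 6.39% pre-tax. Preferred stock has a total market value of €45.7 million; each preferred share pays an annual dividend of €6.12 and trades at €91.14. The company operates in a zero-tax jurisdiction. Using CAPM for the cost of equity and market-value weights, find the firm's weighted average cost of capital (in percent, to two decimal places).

Cost of equity via CAPM: Re = 5.37% + 1.53 × 6.78% = 15.7434%.
Cost of preferred: Rp = 6.12 / 91.14 = 6.7149%.
Market value of equity E = 113.86 × 6.37m = 725.2882m.
Total capital V = 725.2882 + 45.7 + 296 + 366 = 1432.9882.
Equity: weight = 725.2882/1432.9882 = 0.5061; cost = 15.7434%.
Preferred: weight = 45.7/1432.9882 = 0.0319; cost = 6.7149%.
Senior notes: weight = 296/1432.9882 = 0.2066; after-tax cost = 2.6% × (1 − 0%) = 2.6000%.
Debentures: weight = 366/1432.9882 = 0.2554; after-tax cost = 6.39% × (1 − 0%) = 6.3900%.
WACC = 0.5061 × 15.7434% + 0.0319 × 6.7149% + 0.2066 × 2.6000% + 0.2554 × 6.3900% = 10.3516%.

10.35%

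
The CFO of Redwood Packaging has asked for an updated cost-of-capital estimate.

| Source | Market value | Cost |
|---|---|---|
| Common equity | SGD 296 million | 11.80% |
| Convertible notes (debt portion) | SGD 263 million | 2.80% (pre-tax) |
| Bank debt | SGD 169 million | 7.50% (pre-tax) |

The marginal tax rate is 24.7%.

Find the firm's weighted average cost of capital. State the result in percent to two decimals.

6.87%

Total capital V = 296 + 263 + 169 = 728.
Equity: weight = 296/728 = 0.4066; cost = 11.8%.
Convertible notes (debt portion): weight = 263/728 = 0.3613; after-tax cost = 2.8% × (1 − 24.7%) = 2.1084%.
Bank debt: weight = 169/728 = 0.2321; after-tax cost = 7.5% × (1 − 24.7%) = 5.6475%.
WACC = 0.4066 × 11.8000% + 0.3613 × 2.1084% + 0.2321 × 5.6475% = 6.8705%.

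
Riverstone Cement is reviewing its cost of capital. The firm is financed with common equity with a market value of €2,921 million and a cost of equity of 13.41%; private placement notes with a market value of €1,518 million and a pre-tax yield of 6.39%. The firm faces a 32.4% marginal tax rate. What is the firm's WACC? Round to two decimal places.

10.30%

Total capital V = 2921 + 1518 = 4439.
Equity: weight = 2921/4439 = 0.6580; cost = 13.41%.
Private placement notes: weight = 1518/4439 = 0.3420; after-tax cost = 6.39% × (1 − 32.4%) = 4.3196%.
WACC = 0.6580 × 13.4100% + 0.3420 × 4.3196% = 10.3014%.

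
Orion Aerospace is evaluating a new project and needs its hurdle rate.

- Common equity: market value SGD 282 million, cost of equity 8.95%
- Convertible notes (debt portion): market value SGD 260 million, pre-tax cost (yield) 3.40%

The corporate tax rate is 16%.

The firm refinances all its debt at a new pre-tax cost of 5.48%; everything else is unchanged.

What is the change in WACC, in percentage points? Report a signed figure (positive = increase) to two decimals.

Current WACC:
Total capital V = 282 + 260 = 542.
Equity: weight = 282/542 = 0.5203; cost = 8.95%.
Convertible notes (debt portion): weight = 260/542 = 0.4797; after-tax cost = 3.4% × (1 − 16%) = 2.8560%.
WACC = 0.5203 × 8.9500% + 0.4797 × 2.8560% = 6.0267%.
After the change:
Total capital V = 282 + 260 = 542.
Equity: weight = 282/542 = 0.5203; cost = 8.95%.
Convertible notes (debt portion): weight = 260/542 = 0.4797; after-tax cost = 5.48% × (1 − 16%) = 4.6032%.
WACC = 0.5203 × 8.9500% + 0.4797 × 4.6032% = 6.8648%.
Change in WACC = 6.8648% − 6.0267% = 0.8381 pp.

+0.84 pp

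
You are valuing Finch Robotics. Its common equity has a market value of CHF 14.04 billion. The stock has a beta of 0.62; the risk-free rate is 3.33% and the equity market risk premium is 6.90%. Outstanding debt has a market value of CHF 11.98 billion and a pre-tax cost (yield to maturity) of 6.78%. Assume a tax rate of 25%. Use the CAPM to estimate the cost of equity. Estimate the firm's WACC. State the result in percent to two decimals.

Cost of equity via CAPM: Re = 3.33% + 0.62 × 6.9% = 7.6080%.
Total capital V = 14.04 + 11.98 = 26.02.
Equity: weight = 14.04/26.02 = 0.5396; cost = 7.608%.
Debt: weight = 11.98/26.02 = 0.4604; after-tax cost = 6.78% × (1 − 25%) = 5.0850%.
WACC = 0.5396 × 7.6080% + 0.4604 × 5.0850% = 6.4464%.

6.45%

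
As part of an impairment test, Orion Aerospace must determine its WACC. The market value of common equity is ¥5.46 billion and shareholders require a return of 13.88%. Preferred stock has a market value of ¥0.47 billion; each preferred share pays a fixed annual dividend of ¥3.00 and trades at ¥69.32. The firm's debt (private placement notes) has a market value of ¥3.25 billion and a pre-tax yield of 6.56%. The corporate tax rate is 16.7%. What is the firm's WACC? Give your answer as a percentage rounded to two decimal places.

Cost of preferred: Rp = 3.0 / 69.32 = 4.3278%.
Total capital V = 5.46 + 0.47 + 3.25 = 9.18.
Equity: weight = 5.46/9.18 = 0.5948; cost = 13.88%.
Preferred: weight = 0.47/9.18 = 0.0512; cost = 4.3278%.
Private placement notes: weight = 3.25/9.18 = 0.3540; after-tax cost = 6.56% × (1 − 16.7%) = 5.4645%.
WACC = 0.5948 × 13.8800% + 0.0512 × 4.3278% + 0.3540 × 5.4645% = 10.4116%.

10.41%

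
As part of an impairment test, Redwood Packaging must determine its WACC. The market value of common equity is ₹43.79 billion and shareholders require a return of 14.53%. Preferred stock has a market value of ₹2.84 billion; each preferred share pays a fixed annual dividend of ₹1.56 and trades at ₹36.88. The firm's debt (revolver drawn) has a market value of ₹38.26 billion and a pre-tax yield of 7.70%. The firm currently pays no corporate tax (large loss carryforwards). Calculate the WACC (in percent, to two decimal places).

11.11%

Cost of preferred: Rp = 1.56 / 36.88 = 4.2299%.
Total capital V = 43.79 + 2.84 + 38.26 = 84.89.
Equity: weight = 43.79/84.89 = 0.5158; cost = 14.53%.
Preferred: weight = 2.84/84.89 = 0.0335; cost = 4.2299%.
Revolver drawn: weight = 38.26/84.89 = 0.4507; after-tax cost = 7.7% × (1 − 0%) = 7.7000%.
WACC = 0.5158 × 14.5300% + 0.0335 × 4.2299% + 0.4507 × 7.7000% = 11.1071%.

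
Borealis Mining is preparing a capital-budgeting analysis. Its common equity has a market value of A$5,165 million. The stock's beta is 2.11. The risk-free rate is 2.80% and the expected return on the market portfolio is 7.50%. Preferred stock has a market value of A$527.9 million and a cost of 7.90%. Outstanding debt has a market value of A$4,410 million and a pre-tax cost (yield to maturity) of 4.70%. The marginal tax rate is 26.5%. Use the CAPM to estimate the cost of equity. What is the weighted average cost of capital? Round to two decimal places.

Market risk premium = 7.5% − 2.8% = 4.7%.
Cost of equity via CAPM: Re = 2.8% + 2.11 × 4.7% = 12.7170%.
Total capital V = 5165 + 527.9 + 4410 = 10102.9.
Equity: weight = 5165/10102.9 = 0.5112; cost = 12.717%.
Preferred: weight = 527.9/10102.9 = 0.0523; cost = 7.9%.
Debt: weight = 4410/10102.9 = 0.4365; after-tax cost = 4.7% × (1 − 26.5%) = 3.4545%.
WACC = 0.5112 × 12.7170% + 0.0523 × 7.9000% + 0.4365 × 3.4545% = 8.4221%.

8.42%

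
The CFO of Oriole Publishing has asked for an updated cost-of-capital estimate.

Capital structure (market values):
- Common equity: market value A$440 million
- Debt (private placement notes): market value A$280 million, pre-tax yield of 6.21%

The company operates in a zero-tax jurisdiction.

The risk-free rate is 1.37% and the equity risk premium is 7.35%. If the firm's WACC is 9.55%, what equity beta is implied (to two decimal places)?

1.40

Total capital V = 440 + 280 = 720.
Equity weight = 440/720 = 0.6111.
Private placement notes weight = 280/720 = 0.3889.
Debt contribution = 0.3889 × 6.21% × (1 − 0%) = 2.4150%.
Required equity contribution = 9.55% − 2.4150% = 7.1350%  ⇒  Re = 11.6755%.
CAPM: 11.6755% = 1.37% + β × 7.35%  ⇒  β = 1.4021.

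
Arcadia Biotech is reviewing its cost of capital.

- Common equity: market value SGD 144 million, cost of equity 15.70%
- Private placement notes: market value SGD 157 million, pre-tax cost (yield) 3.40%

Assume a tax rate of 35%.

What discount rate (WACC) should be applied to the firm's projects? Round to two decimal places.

8.66%

Total capital V = 144 + 157 = 301.
Equity: weight = 144/301 = 0.4784; cost = 15.7%.
Private placement notes: weight = 157/301 = 0.5216; after-tax cost = 3.4% × (1 − 35%) = 2.2100%.
WACC = 0.4784 × 15.7000% + 0.5216 × 2.2100% = 8.6637%.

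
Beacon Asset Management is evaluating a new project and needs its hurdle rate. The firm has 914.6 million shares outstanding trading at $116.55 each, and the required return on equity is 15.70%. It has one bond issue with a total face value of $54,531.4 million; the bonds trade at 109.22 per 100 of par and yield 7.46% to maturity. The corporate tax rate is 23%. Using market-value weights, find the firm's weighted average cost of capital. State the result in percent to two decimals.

12.13%

Market value of equity E = 116.55 × 914.6m = 106596.63m. Market value of debt D = 54531.4m × 109.22/100 = 59559.19508m.
Total capital V = 106596.63 + 59559.19508 = 166155.82508.
Equity: weight = 106596.63/166155.82508 = 0.6415; cost = 15.7%.
Bonds outstanding: weight = 59559.19508/166155.82508 = 0.3585; after-tax cost = 7.46% × (1 − 23%) = 5.7442%.
WACC = 0.6415 × 15.7000% + 0.3585 × 5.7442% = 12.1313%.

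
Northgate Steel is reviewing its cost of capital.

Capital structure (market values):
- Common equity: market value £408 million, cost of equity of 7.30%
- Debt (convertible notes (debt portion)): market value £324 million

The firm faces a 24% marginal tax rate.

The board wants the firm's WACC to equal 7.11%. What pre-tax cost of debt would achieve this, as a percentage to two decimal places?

Total capital V = 408 + 324 = 732.
Equity weight = 408/732 = 0.5574.
Convertible notes (debt portion) weight = 324/732 = 0.4426.
Equity contribution = 0.5574 × 7.3% = 4.0689%.
Remaining for debt = 7.11% − 4.0689% = 3.0411%.
Rd × (1 − 24%) × 0.4426 = 3.0411%  ⇒  Rd = 9.0404%.

9.04%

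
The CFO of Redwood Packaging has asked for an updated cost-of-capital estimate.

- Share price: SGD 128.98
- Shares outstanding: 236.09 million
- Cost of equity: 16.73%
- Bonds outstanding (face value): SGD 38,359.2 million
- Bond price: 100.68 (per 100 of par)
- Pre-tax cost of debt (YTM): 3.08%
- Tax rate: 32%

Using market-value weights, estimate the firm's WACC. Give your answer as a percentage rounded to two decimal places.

8.55%

Market value of equity E = 128.98 × 236.09m = 30450.8882m. Market value of debt D = 38359.2m × 100.68/100 = 38620.04256m.
Total capital V = 30450.8882 + 38620.04256 = 69070.93076.
Equity: weight = 30450.8882/69070.93076 = 0.4409; cost = 16.73%.
Bonds outstanding: weight = 38620.04256/69070.93076 = 0.5591; after-tax cost = 3.08% × (1 − 32%) = 2.0944%.
WACC = 0.4409 × 16.7300% + 0.5591 × 2.0944% = 8.5467%.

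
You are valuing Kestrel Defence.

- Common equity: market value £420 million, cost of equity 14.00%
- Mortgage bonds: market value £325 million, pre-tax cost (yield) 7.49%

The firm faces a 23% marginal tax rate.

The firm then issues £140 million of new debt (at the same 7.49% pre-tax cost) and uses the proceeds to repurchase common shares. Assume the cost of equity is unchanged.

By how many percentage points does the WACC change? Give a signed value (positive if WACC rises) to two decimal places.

-1.55 pp

Current WACC:
Total capital V = 420 + 325 = 745.
Equity: weight = 420/745 = 0.5638; cost = 14%.
Mortgage bonds: weight = 325/745 = 0.4362; after-tax cost = 7.49% × (1 − 23%) = 5.7673%.
WACC = 0.5638 × 14.0000% + 0.4362 × 5.7673% = 10.4086%.
After the change:
Total capital V = 280 + 465 = 745.
Equity: weight = 280/745 = 0.3758; cost = 14%.
Mortgage bonds: weight = 465/745 = 0.6242; after-tax cost = 7.49% × (1 − 23%) = 5.7673%.
WACC = 0.3758 × 14.0000% + 0.6242 × 5.7673% = 8.8615%.
Change in WACC = 8.8615% − 10.4086% = -1.5471 pp.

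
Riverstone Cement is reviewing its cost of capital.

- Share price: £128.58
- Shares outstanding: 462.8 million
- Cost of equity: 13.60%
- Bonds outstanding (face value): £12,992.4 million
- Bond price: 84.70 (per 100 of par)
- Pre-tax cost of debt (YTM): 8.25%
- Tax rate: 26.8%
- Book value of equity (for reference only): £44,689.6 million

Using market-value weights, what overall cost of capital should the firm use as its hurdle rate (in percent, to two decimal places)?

12.42%

Market value of equity E = 128.58 × 462.8m = 59506.824m. Market value of debt D = 12992.4m × 84.7/100 = 11004.5628m.
Total capital V = 59506.824 + 11004.5628 = 70511.3868.
Equity: weight = 59506.824/70511.3868 = 0.8439; cost = 13.6%.
Bonds outstanding: weight = 11004.5628/70511.3868 = 0.1561; after-tax cost = 8.25% × (1 − 26.8%) = 6.0390%.
WACC = 0.8439 × 13.6000% + 0.1561 × 6.0390% = 12.4200%.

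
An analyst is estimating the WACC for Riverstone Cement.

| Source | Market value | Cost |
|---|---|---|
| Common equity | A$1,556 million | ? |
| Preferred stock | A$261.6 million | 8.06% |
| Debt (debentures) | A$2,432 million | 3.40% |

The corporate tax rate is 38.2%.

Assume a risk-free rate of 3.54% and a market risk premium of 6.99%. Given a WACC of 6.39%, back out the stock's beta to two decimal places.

1.33

Total capital V = 1556 + 261.6 + 2432 = 4249.6.
Equity weight = 1556/4249.6 = 0.3662.
Preferred weight = 261.6/4249.6 = 0.0616.
Debentures weight = 2432/4249.6 = 0.5723.
Debt contribution = 0.5723 × 3.4% × (1 − 38.2%) = 1.2025%.
Preferred contribution = 0.0616 × 8.06% = 0.4962%.
Required equity contribution = 6.39% − 1.6987% = 4.6913%  ⇒  Re = 12.8126%.
CAPM: 12.8126% = 3.54% + β × 6.99%  ⇒  β = 1.3265.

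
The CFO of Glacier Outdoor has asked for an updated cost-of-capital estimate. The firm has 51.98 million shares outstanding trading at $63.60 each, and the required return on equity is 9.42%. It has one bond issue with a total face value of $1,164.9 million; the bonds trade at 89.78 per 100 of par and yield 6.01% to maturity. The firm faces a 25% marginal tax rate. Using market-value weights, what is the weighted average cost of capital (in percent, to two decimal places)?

8.24%

Market value of equity E = 63.6 × 51.98m = 3305.928m. Market value of debt D = 1164.9m × 89.78/100 = 1045.84722m.
Total capital V = 3305.928 + 1045.84722 = 4351.77522.
Equity: weight = 3305.928/4351.77522 = 0.7597; cost = 9.42%.
Bonds outstanding: weight = 1045.84722/4351.77522 = 0.2403; after-tax cost = 6.01% × (1 − 25%) = 4.5075%.
WACC = 0.7597 × 9.4200% + 0.2403 × 4.5075% = 8.2394%.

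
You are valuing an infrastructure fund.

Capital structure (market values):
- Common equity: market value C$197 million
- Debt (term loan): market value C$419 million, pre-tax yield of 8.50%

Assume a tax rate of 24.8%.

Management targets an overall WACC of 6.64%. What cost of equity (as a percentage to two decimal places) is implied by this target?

Total capital V = 197 + 419 = 616.
Equity weight = 197/616 = 0.3198.
Term loan weight = 419/616 = 0.6802.
Debt contribution = 0.6802 × 8.5% × (1 − 24.8%) = 4.3478%.
Required equity contribution = 6.64% − 4.3478% = 2.2922%.
Re = 2.2922% / 0.3198 = 7.1675%.

7.17%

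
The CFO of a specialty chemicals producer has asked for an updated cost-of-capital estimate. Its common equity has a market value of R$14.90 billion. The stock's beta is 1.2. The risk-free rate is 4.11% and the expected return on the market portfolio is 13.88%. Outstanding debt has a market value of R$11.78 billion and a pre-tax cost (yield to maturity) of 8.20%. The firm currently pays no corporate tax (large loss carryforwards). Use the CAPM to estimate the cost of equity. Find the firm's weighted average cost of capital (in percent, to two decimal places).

12.46%

Market risk premium = 13.88% − 4.11% = 9.77%.
Cost of equity via CAPM: Re = 4.11% + 1.2 × 9.77% = 15.8340%.
Total capital V = 14.9 + 11.78 = 26.68.
Equity: weight = 14.9/26.68 = 0.5585; cost = 15.834%.
Debt: weight = 11.78/26.68 = 0.4415; after-tax cost = 8.2% × (1 − 0%) = 8.2000%.
WACC = 0.5585 × 15.8340% + 0.4415 × 8.2000% = 12.4634%.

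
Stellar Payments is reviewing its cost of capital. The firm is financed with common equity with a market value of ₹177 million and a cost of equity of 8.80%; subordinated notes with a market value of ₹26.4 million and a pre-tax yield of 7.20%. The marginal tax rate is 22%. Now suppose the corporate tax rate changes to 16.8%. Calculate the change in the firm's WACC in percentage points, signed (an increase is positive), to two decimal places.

+0.05 pp

Current WACC:
Total capital V = 177 + 26.4 = 203.4.
Equity: weight = 177/203.4 = 0.8702; cost = 8.8%.
Subordinated notes: weight = 26.4/203.4 = 0.1298; after-tax cost = 7.2% × (1 − 22%) = 5.6160%.
WACC = 0.8702 × 8.8000% + 0.1298 × 5.6160% = 8.3867%.
After the change:
Total capital V = 177 + 26.4 = 203.4.
Equity: weight = 177/203.4 = 0.8702; cost = 8.8%.
Subordinated notes: weight = 26.4/203.4 = 0.1298; after-tax cost = 7.2% × (1 − 16.8%) = 5.9904%.
WACC = 0.8702 × 8.8000% + 0.1298 × 5.9904% = 8.4353%.
Change in WACC = 8.4353% − 8.3867% = 0.0486 pp.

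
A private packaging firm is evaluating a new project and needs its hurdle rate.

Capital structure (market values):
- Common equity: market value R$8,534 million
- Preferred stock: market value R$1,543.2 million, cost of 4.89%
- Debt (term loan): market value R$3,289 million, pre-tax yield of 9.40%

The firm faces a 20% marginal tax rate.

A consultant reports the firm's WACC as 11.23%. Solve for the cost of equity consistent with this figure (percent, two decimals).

Total capital V = 8534 + 1543.2 + 3289 = 13366.2.
Equity weight = 8534/13366.2 = 0.6385.
Preferred weight = 1543.2/13366.2 = 0.1155.
Term loan weight = 3289/13366.2 = 0.2461.
Debt contribution = 0.2461 × 9.4% × (1 − 20%) = 1.8504%.
Preferred contribution = 0.1155 × 4.89% = 0.5646%.
Required equity contribution = 11.23% − 2.4150% = 8.8150%.
Re = 8.8150% / 0.6385 = 13.8063%.

13.81%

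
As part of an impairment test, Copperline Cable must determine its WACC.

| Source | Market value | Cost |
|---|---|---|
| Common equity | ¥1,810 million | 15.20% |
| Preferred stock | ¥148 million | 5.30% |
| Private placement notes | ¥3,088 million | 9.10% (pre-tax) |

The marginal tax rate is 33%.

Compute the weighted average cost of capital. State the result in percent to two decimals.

Total capital V = 1810 + 148 + 3088 = 5046.
Equity: weight = 1810/5046 = 0.3587; cost = 15.2%.
Preferred: weight = 148/5046 = 0.0293; cost = 5.3%.
Private placement notes: weight = 3088/5046 = 0.6120; after-tax cost = 9.1% × (1 − 33%) = 6.0970%.
WACC = 0.3587 × 15.2000% + 0.0293 × 5.3000% + 0.6120 × 6.0970% = 9.3389%.

9.34%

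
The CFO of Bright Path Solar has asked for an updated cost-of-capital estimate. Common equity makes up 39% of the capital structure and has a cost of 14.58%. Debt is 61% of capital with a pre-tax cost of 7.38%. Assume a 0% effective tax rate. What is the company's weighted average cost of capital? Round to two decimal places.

10.19%

After-tax cost of debt = 7.38% × (1 − 0%) = 7.3800%.
WACC = 0.390 × 14.5800% + 0.610 × 7.3800% = 10.1880%.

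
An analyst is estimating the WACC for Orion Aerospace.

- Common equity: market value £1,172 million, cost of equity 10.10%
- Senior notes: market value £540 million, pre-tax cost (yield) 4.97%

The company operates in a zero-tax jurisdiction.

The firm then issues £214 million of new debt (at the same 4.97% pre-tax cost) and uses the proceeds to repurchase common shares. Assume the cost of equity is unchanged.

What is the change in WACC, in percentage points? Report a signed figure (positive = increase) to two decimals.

-0.64 pp

Current WACC:
Total capital V = 1172 + 540 = 1712.
Equity: weight = 1172/1712 = 0.6846; cost = 10.1%.
Senior notes: weight = 540/1712 = 0.3154; after-tax cost = 4.97% × (1 − 0%) = 4.9700%.
WACC = 0.6846 × 10.1000% + 0.3154 × 4.9700% = 8.4819%.
After the change:
Total capital V = 958 + 754 = 1712.
Equity: weight = 958/1712 = 0.5596; cost = 10.1%.
Senior notes: weight = 754/1712 = 0.4404; after-tax cost = 4.97% × (1 − 0%) = 4.9700%.
WACC = 0.5596 × 10.1000% + 0.4404 × 4.9700% = 7.8406%.
Change in WACC = 7.8406% − 8.4819% = -0.6413 pp.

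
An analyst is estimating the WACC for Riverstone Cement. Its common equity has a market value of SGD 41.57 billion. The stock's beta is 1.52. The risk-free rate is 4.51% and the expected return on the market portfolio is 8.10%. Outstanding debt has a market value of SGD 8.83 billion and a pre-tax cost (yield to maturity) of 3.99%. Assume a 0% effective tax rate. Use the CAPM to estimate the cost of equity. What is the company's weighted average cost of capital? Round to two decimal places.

Market risk premium = 8.1% − 4.51% = 3.59%.
Cost of equity via CAPM: Re = 4.51% + 1.52 × 3.59% = 9.9668%.
Total capital V = 41.57 + 8.83 = 50.4.
Equity: weight = 41.57/50.4 = 0.8248; cost = 9.9668%.
Debt: weight = 8.83/50.4 = 0.1752; after-tax cost = 3.99% × (1 − 0%) = 3.9900%.
WACC = 0.8248 × 9.9668% + 0.1752 × 3.9900% = 8.9197%.

8.92%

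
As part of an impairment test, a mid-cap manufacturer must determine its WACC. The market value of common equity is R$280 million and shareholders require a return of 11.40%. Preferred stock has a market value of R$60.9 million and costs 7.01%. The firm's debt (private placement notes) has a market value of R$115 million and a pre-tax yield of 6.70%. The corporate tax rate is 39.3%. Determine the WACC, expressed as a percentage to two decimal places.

Total capital V = 280 + 60.9 + 115 = 455.9.
Equity: weight = 280/455.9 = 0.6142; cost = 11.4%.
Preferred: weight = 60.9/455.9 = 0.1336; cost = 7.01%.
Private placement notes: weight = 115/455.9 = 0.2522; after-tax cost = 6.7% × (1 − 39.3%) = 4.0669%.
WACC = 0.6142 × 11.4000% + 0.1336 × 7.0100% + 0.2522 × 4.0669% = 8.9638%.

8.96%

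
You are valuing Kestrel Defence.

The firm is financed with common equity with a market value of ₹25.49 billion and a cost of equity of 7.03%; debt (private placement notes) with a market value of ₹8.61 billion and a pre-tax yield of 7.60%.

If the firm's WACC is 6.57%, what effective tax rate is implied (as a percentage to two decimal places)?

Total capital V = 25.49 + 8.61 = 34.1.
Equity weight = 25.49/34.1 = 0.7475.
Private placement notes weight = 8.61/34.1 = 0.2525.
Equity contribution = 0.7475 × 7.03% = 5.2550%.
Debt contribution must be 6.57% − 5.2550% = 1.3150%.
0.2525 × 7.6% × (1 − T) = 1.3150%  ⇒  (1 − T) = 0.6853.
T = 31.4715%.

31.47%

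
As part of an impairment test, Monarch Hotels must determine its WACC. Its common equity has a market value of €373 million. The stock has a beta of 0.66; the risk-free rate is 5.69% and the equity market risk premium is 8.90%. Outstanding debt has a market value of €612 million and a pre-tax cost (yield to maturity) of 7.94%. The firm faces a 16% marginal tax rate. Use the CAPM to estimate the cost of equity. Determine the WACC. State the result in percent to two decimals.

Cost of equity via CAPM: Re = 5.69% + 0.66 × 8.9% = 11.5640%.
Total capital V = 373 + 612 = 985.
Equity: weight = 373/985 = 0.3787; cost = 11.564%.
Debt: weight = 612/985 = 0.6213; after-tax cost = 7.94% × (1 − 16%) = 6.6696%.
WACC = 0.3787 × 11.5640% + 0.6213 × 6.6696% = 8.5230%.

8.52%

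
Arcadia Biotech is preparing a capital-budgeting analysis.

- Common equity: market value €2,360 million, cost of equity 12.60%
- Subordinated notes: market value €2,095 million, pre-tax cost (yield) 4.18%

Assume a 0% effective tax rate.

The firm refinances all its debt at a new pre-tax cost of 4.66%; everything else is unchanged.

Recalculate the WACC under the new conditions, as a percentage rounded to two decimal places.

After the change:
Total capital V = 2360 + 2095 = 4455.
Equity: weight = 2360/4455 = 0.5297; cost = 12.6%.
Subordinated notes: weight = 2095/4455 = 0.4703; after-tax cost = 4.66% × (1 − 0%) = 4.6600%.
WACC = 0.5297 × 12.6000% + 0.4703 × 4.6600% = 8.8662%.

8.87%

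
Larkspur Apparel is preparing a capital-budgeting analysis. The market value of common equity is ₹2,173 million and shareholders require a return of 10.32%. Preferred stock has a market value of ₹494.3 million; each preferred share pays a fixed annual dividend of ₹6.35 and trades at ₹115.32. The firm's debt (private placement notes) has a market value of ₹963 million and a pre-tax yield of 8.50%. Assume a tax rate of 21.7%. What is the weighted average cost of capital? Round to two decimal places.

Cost of preferred: Rp = 6.35 / 115.32 = 5.5064%.
Total capital V = 2173 + 494.3 + 963 = 3630.3.
Equity: weight = 2173/3630.3 = 0.5986; cost = 10.32%.
Preferred: weight = 494.3/3630.3 = 0.1362; cost = 5.5064%.
Private placement notes: weight = 963/3630.3 = 0.2653; after-tax cost = 8.5% × (1 − 21.7%) = 6.6555%.
WACC = 0.5986 × 10.3200% + 0.1362 × 5.5064% + 0.2653 × 6.6555% = 8.6925%.

8.69%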